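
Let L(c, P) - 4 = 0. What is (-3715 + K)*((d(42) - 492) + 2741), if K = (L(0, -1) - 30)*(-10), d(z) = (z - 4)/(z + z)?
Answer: -326418035/42 ≈ -7.7719e+6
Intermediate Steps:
L(c, P) = 4 (L(c, P) = 4 + 0 = 4)
d(z) = (-4 + z)/(2*z) (d(z) = (-4 + z)/((2*z)) = (-4 + z)*(1/(2*z)) = (-4 + z)/(2*z))
K = 260 (K = (4 - 30)*(-10) = -26*(-10) = 260)
(-3715 + K)*((d(42) - 492) + 2741) = (-3715 + 260)*(((1/2)*(-4 + 42)/42 - 492) + 2741) = -3455*(((1/2)*(1/42)*38 - 492) + 2741) = -3455*((19/42 - 492) + 2741) = -3455*(-20645/42 + 2741) = -3455*94477/42 = -326418035/42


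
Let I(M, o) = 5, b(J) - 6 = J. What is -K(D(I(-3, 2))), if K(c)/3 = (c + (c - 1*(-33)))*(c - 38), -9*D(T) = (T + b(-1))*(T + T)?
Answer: 42874/27 ≈ 1587.9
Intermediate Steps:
b(J) = 6 + J
D(T) = -2*T*(5 + T)/9 (D(T) = -(T + (6 - 1))*(T + T)/9 = -(T + 5)*2*T/9 = -(5 + T)*2*T/9 = -2*T*(5 + T)/9)
K(c) = 3*(-38 + c)*(33 + 2*c) (K(c) = 3*((c + (c - 1*(-33)))*(c - 38)) = 3*((c + (c + 33))*(-38 + c)) = 3*((c + (33 + c))*(-38 + c)) = 3*((33 + 2*c)*(-38 + c)) = 3*((-38 + c)*(33 + 2*c)) = 3*(-38 + c)*(33 + 2*c))
-K(D(I(-3, 2))) = -(-3762 - (-86)*5*(5 + 5)/3 + 6*(-2/9*5*(5 + 5))²) = -(-3762 - (-86)*5*10/3 + 6*(-2/9*5*10)²) = -(-3762 - 129*(-100/9) + 6*(-100/9)²) = -(-3762 + 4300/3 + 6*(10000/81)) = -(-3762 + 4300/3 + 20000/27) = -1*(-42874/27) = 42874/27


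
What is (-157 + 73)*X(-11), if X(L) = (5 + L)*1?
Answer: 504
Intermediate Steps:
X(L) = 5 + L
(-157 + 73)*X(-11) = (-157 + 73)*(5 - 11) = -84*(-6) = 504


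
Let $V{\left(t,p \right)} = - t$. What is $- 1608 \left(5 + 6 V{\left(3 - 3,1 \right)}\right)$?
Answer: $-8040$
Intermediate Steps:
$- 1608 \left(5 + 6 V{\left(3 - 3,1 \right)}\right) = - 1608 \left(5 + 6 \left(- (3 - 3)\right)\right) = - 1608 \left(5 + 6 \left(\left(-1\right) 0\right)\right) = - 1608 \left(5 + 6 \cdot 0\right) = - 1608 \left(5 + 0\right) = \left(-1608\right) 5 = -8040$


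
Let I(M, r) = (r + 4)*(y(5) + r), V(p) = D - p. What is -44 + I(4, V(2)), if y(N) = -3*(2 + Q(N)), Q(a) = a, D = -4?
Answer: 10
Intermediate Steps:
y(N) = -6 - 3*N (y(N) = -3*(2 + N) = -6 - 3*N)
V(p) = -4 - p
I(M, r) = (-21 + r)*(4 + r) (I(M, r) = (r + 4)*((-6 - 3*5) + r) = (4 + r)*((-6 - 15) + r) = (4 + r)*(-21 + r) = (-21 + r)*(4 + r))
-44 + I(4, V(2)) = -44 + (-84 + (-4 - 1*2)² - 17*(-4 - 1*2)) = -44 + (-84 + (-4 - 2)² - 17*(-4 - 2)) = -44 + (-84 + (-6)² - 17*(-6)) = -44 + (-84 + 36 + 102) = -44 + 54 = 10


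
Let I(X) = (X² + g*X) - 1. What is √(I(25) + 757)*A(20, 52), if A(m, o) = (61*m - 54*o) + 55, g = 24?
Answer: -1533*√1981 ≈ -68231.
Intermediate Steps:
I(X) = -1 + X² + 24*X (I(X) = (X² + 24*X) - 1 = -1 + X² + 24*X)
A(m, o) = 55 - 54*o + 61*m (A(m, o) = (-54*o + 61*m) + 55 = 55 - 54*o + 61*m)
√(I(25) + 757)*A(20, 52) = √((-1 + 25² + 24*25) + 757)*(55 - 54*52 + 61*20) = √((-1 + 625 + 600) + 757)*(55 - 2808 + 1220) = √(1224 + 757)*(-1533) = √1981*(-1533) = -1533*√1981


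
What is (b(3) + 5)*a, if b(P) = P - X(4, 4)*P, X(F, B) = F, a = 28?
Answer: -112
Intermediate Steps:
b(P) = -3*P (b(P) = P - 4*P = -3*P)
(b(3) + 5)*a = (-3*3 + 5)*28 = (-9 + 5)*28 = -4*28 = -112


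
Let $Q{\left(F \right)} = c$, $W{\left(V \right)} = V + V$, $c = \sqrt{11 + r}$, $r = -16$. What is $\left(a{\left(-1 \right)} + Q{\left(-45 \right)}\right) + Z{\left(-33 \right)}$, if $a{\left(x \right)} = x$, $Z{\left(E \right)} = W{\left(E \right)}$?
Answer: $-67 + i \sqrt{5} \approx -67.0 + 2.2361 i$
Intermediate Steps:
$c = i \sqrt{5}$ ($c = \sqrt{11 - 16} = \sqrt{-5} = i \sqrt{5} \approx 2.2361 i$)
$W{\left(V \right)} = 2 V$
$Q{\left(F \right)} = i \sqrt{5}$
$Z{\left(E \right)} = 2 E$
$\left(a{\left(-1 \right)} + Q{\left(-45 \right)}\right) + Z{\left(-33 \right)} = \left(-1 + i \sqrt{5}\right) + 2 \left(-33\right) = \left(-1 + i \sqrt{5}\right) - 66 = -67 + i \sqrt{5}$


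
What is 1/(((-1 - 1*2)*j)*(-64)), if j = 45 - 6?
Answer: 1/7488 ≈ 0.00013355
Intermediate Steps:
j = 39
1/(((-1 - 1*2)*j)*(-64)) = 1/(((-1 - 1*2)*39)*(-64)) = 1/(((-1 - 2)*39)*(-64)) = 1/(-3*39*(-64)) = 1/(-117*(-64)) = 1/7488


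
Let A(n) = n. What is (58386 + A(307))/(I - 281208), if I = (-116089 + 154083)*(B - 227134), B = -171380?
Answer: -58693/15141422124 ≈ -3.8763e-6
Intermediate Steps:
I = -15141140916 (I = (-116089 + 154083)*(-171380 - 227134) = 37994*(-398514) = -15141140916)
(58386 + A(307))/(I - 281208) = (58386 + 307)/(-15141140916 - 281208) = 58693/(-15141422124) = 58693*(-1/15141422124) = -58693/15141422124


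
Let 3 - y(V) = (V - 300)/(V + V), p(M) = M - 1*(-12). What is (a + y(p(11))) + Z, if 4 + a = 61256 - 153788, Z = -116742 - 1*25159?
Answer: -10783687/46 ≈ -2.3443e+5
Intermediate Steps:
p(M) = 12 + M (p(M) = M + 12 = 12 + M)
Z = -141901 (Z = -116742 - 25159 = -141901)
y(V) = 3 - (-300 + V)/(2*V) (y(V) = 3 - (V - 300)/(V + V) = 3 - (-300 + V)/(2*V))
a = -92536 (a = -4 + (61256 - 153788) = -4 - 92532 = -92536)
(a + y(p(11))) + Z = (-92536 + (5/2 + 150/(12 + 11))) - 141901 = (-92536 + (5/2 + 150/23)) - 141901 = (-92536 + 415/46) - 141901 = -4256241/46 - 141901 = -10783687/46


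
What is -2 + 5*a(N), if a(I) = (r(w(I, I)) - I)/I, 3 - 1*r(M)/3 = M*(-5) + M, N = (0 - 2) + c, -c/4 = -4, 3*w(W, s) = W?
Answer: 227/14 ≈ 16.214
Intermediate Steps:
w(W, s) = W/3
c = 16 (c = -4*(-4) = 16)
N = 14 (N = (0 - 2) + 16 = -2 + 16 = 14)
r(M) = 9 + 12*M (r(M) = 9 - 3*(M*(-5) + M) = 9 - 3*(-5*M + M) = 9 - (-12)*M = 9 + 12*M)
a(I) = (9 + 3*I)/I (a(I) = ((9 + 12*(I/3)) - I)/I = ((9 + 4*I) - I)/I = (9 + 3*I)/I)
-2 + 5*a(N) = -2 + 5*(3 + 9/14) = -2 + 5*(51/14) = -2 + 255/14 = 227/14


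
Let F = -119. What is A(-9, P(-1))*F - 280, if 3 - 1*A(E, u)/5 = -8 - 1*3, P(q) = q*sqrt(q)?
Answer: -8610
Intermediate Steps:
P(q) = q**(3/2)
A(E, u) = 70 (A(E, u) = 15 - 5*(-8 - 1*3) = 15 - 5*(-8 - 3) = 15 - 5*(-11) = 15 + 55 = 70)
A(-9, P(-1))*F - 280 = 70*(-119) - 280 = -8330 - 280 = -8610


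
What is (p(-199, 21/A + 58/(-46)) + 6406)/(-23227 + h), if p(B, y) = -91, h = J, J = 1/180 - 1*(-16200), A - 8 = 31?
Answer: -1136700/1264859 ≈ -0.89868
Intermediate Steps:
A = 39 (A = 8 + 31 = 39)
J = 2916001/180 (J = 1/180 + 16200 = 2916001/180 ≈ 16200.)
h = 2916001/180 ≈ 16200.
(p(-199, 21/A + 58/(-46)) + 6406)/(-23227 + h) = (-91 + 6406)/(-23227 + 2916001/180) = 6315/(-1264859/180) = 6315*(-180/1264859) = -1136700/1264859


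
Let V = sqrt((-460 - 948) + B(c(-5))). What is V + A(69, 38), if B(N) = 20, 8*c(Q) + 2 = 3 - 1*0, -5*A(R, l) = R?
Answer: -69/5 + 2*I*sqrt(347) ≈ -13.8 + 37.256*I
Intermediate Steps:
A(R, l) = -R/5
c(Q) = 1/8 (c(Q) = -1/4 + (3 - 1*0)/8 = -1/4 + (3 + 0)/8 = -1/4 + (1/8)*3 = -1/4 + 3/8 = 1/8)
V = 2*I*sqrt(347) (V = sqrt((-460 - 948) + 20) = sqrt(-1408 + 20) = sqrt(-1388) = 2*I*sqrt(347) ≈ 37.256*I)
V + A(69, 38) = 2*I*sqrt(347) - 1/5*69 = 2*I*sqrt(347) - 69/5 = -69/5 + 2*I*sqrt(347)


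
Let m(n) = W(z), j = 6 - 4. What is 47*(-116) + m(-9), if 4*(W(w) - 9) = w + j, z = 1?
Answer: -21769/4 ≈ -5442.3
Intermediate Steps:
j = 2
W(w) = 19/2 + w/4 (W(w) = 9 + (w + 2)/4 = 9 + (2 + w)/4 = 9 + (1/2 + w/4) = 19/2 + w/4)
m(n) = 39/4 (m(n) = 19/2 + (1/4)*1 = 19/2 + 1/4 = 39/4)
47*(-116) + m(-9) = 47*(-116) + 39/4 = -5452 + 39/4 = -21769/4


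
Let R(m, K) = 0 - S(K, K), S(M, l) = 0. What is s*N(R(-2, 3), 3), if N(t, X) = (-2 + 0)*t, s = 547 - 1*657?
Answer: 0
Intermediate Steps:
s = -110 (s = 547 - 657 = -110)
R(m, K) = 0 (R(m, K) = 0 - 1*0 = 0 + 0 = 0)
N(t, X) = -2*t
s*N(R(-2, 3), 3) = -(-220)*0 = -110*0 = 0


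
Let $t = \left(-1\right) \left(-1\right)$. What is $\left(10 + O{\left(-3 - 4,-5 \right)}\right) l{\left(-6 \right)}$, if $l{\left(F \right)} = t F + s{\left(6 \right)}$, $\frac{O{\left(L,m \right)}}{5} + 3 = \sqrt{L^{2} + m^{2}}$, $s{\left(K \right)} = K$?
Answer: $0$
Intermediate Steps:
$t = 1$
$O{\left(L,m \right)} = -15 + 5 \sqrt{L^{2} + m^{2}}$
$l{\left(F \right)} = 6 + F$ ($l{\left(F \right)} = 1 F + 6 = F + 6 = 6 + F$)
$\left(10 + O{\left(-3 - 4,-5 \right)}\right) l{\left(-6 \right)} = \left(10 - \left(15 - 5 \sqrt{\left(-3 - 4\right)^{2} + \left(-5\right)^{2}}\right)\right) \left(6 - 6\right) = \left(10 - \left(15 - 5 \sqrt{\left(-7\right)^{2} + 25}\right)\right) 0 = \left(10 - \left(15 - 5 \sqrt{49 + 25}\right)\right) 0 = \left(10 - \left(15 - 5 \sqrt{74}\right)\right) 0 = \left(-5 + 5 \sqrt{74}\right) 0 = 0$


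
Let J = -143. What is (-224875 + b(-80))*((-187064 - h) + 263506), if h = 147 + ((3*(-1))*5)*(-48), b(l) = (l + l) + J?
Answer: -17017827350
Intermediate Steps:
b(l) = -143 + 2*l (b(l) = (l + l) - 143 = 2*l - 143 = -143 + 2*l)
h = 867 (h = 147 - 3*5*(-48) = 147 - 15*(-48) = 147 + 720 = 867)
(-224875 + b(-80))*((-187064 - h) + 263506) = (-224875 + (-143 + 2*(-80)))*((-187064 - 1*867) + 263506) = (-224875 + (-143 - 160))*((-187064 - 867) + 263506) = (-224875 - 303)*(-187931 + 263506) = -225178*75575 = -17017827350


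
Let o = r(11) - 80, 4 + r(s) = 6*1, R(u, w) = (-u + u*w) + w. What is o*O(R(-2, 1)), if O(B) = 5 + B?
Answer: -468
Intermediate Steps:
R(u, w) = w - u + u*w
r(s) = 2 (r(s) = -4 + 6*1 = -4 + 6 = 2)
o = -78 (o = 2 - 80 = -78)
o*O(R(-2, 1)) = -78*(5 + (1 - 1*(-2) - 2*1)) = -78*(5 + (1 + 2 - 2)) = -78*(5 + 1) = -78*6 = -468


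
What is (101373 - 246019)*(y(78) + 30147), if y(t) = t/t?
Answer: -4360787608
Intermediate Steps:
y(t) = 1
(101373 - 246019)*(y(78) + 30147) = (101373 - 246019)*(1 + 30147) = -144646*30148 = -4360787608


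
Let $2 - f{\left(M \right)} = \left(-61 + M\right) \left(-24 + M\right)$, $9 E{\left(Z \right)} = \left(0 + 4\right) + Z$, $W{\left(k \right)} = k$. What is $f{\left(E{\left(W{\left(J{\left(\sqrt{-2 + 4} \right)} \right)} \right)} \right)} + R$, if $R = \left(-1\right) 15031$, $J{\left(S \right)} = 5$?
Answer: $-16409$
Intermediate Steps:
$E{\left(Z \right)} = \frac{4}{9} + \frac{Z}{9}$ ($E{\left(Z \right)} = \frac{\left(0 + 4\right) + Z}{9} = \frac{4 + Z}{9} = \frac{4}{9} + \frac{Z}{9}$)
$f{\left(M \right)} = 2 - \left(-61 + M\right) \left(-24 + M\right)$
$R = -15031$
$f{\left(E{\left(W{\left(J{\left(\sqrt{-2 + 4} \right)} \right)} \right)} \right)} + R = \left(-1462 - \left(\frac{4}{9} + \frac{1}{9} \cdot 5\right)^{2} + 85 \left(\frac{4}{9} + \frac{1}{9} \cdot 5\right)\right) - 15031 = \left(-1462 - \left(\frac{4}{9} + \frac{5}{9}\right)^{2} + 85 \left(\frac{4}{9} + \frac{5}{9}\right)\right) - 15031 = \left(-1462 - 1^{2} + 85 \cdot 1\right) - 15031 = \left(-1462 - 1 + 85\right) - 15031 = -1378 - 15031 = -16409$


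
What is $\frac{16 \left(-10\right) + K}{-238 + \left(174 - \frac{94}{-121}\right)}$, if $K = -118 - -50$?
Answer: $\frac{4598}{1275} \approx 3.6063$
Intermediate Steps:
$K = -68$ ($K = -118 + 50 = -68$)
$\frac{16 \left(-10\right) + K}{-238 + \left(174 - \frac{94}{-121}\right)} = \frac{16 \left(-10\right) - 68}{-238 + \left(174 - \frac{94}{-121}\right)} = \frac{-160 - 68}{-238 + \left(174 - - \frac{94}{121}\right)} = - \frac{228}{-238 + \left(174 + \frac{94}{121}\right)} = - \frac{228}{-238 + \frac{21148}{121}} = - \frac{228}{- \frac{7650}{121}} = \left(-228\right) \left(- \frac{121}{7650}\right) = \frac{4598}{1275}$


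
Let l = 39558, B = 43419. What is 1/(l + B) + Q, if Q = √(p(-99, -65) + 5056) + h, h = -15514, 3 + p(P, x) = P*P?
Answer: -1287305177/82977 + √14854 ≈ -15392.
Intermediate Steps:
p(P, x) = -3 + P² (p(P, x) = -3 + P*P = -3 + P²)
Q = -15514 + √14854 (Q = √((-3 + (-99)²) + 5056) - 15514 = √((-3 + 9801) + 5056) - 15514 = √(9798 + 5056) - 15514 = √14854 - 15514 = -15514 + √14854 ≈ -15392.)
1/(l + B) + Q = 1/(39558 + 43419) + (-15514 + √14854) = 1/82977 + (-15514 + √14854) = -1287305177/82977 + √14854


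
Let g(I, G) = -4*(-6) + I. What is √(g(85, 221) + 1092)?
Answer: √1201 ≈ 34.655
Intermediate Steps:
g(I, G) = 24 + I
√(g(85, 221) + 1092) = √((24 + 85) + 1092) = √(109 + 1092) = √1201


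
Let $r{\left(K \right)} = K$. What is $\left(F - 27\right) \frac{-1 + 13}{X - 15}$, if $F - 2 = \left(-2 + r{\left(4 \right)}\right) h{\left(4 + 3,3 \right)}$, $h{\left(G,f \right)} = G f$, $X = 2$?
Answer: $- \frac{204}{13} \approx -15.692$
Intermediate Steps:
$F = 44$ ($F = 2 + \left(-2 + 4\right) \left(4 + 3\right) 3 = 2 + 2 \cdot 7 \cdot 3 = 2 + 2 \cdot 21 = 2 + 42 = 44$)
$\left(F - 27\right) \frac{-1 + 13}{X - 15} = \left(44 - 27\right) \frac{-1 + 13}{2 - 15} = 17 \frac{12}{-13} = 17 \cdot 12 \left(- \frac{1}{13}\right) = 17 \left(- \frac{12}{13}\right) = - \frac{204}{13}$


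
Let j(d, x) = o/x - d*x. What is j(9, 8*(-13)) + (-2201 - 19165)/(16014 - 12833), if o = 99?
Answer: 307114281/330824 ≈ 928.33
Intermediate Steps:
j(d, x) = 99/x - d*x
j(9, 8*(-13)) + (-2201 - 19165)/(16014 - 12833) = (99/((8*(-13))) - 1*9*8*(-13)) + (-2201 - 19165)/(16014 - 12833) = (99/(-104) - 1*9*(-104)) - 21366/3181 = (99*(-1/104) + 936) - 21366*1/3181 = (-99/104 + 936) - 21366/3181 = 97245/104 - 21366/3181 = 307114281/330824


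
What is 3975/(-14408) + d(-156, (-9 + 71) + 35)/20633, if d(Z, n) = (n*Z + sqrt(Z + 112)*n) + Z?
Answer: -302285679/297280264 + 194*I*sqrt(11)/20633 ≈ -1.0168 + 0.031184*I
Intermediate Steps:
d(Z, n) = Z + Z*n + n*sqrt(112 + Z) (d(Z, n) = (Z*n + sqrt(112 + Z)*n) + Z = (Z*n + n*sqrt(112 + Z)) + Z = Z + Z*n + n*sqrt(112 + Z))
3975/(-14408) + d(-156, (-9 + 71) + 35)/20633 = 3975/(-14408) + (-156 - 156*((-9 + 71) + 35) + ((-9 + 71) + 35)*sqrt(112 - 156))/20633 = 3975*(-1/14408) + (-156 - 156*(62 + 35) + (62 + 35)*sqrt(-44))*(1/20633) = -3975/14408 + (-156 - 156*97 + 97*(2*I*sqrt(11)))*(1/20633) = -3975/14408 + (-156 - 15132 + 194*I*sqrt(11))*(1/20633) = -3975/14408 + (-15288 + 194*I*sqrt(11))*(1/20633) = -3975/14408 + (-15288/20633 + 194*I*sqrt(11)/20633) = -302285679/297280264 + 194*I*sqrt(11)/20633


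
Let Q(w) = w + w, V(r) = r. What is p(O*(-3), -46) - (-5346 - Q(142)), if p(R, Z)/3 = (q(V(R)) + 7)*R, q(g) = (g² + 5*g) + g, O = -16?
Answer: 379886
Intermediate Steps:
q(g) = g² + 6*g
p(R, Z) = 3*R*(7 + R*(6 + R)) (p(R, Z) = 3*((R*(6 + R) + 7)*R) = 3*((7 + R*(6 + R))*R) = 3*(R*(7 + R*(6 + R))) = 3*R*(7 + R*(6 + R)))
Q(w) = 2*w
p(O*(-3), -46) - (-5346 - Q(142)) = 3*(-16*(-3))*(7 + (-16*(-3))*(6 - 16*(-3))) - (-5346 - 2*142) = 3*48*(7 + 48*(6 + 48)) - (-5346 - 1*284) = 3*48*(7 + 48*54) - (-5346 - 284) = 3*48*(7 + 2592) - 1*(-5630) = 3*48*2599 + 5630 = 374256 + 5630 = 379886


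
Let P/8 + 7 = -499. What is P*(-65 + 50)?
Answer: 60720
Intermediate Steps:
P = -4048 (P = -56 + 8*(-499) = -56 - 3992 = -4048)
P*(-65 + 50) = -4048*(-65 + 50) = -4048*(-15) = 60720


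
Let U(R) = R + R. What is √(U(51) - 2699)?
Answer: 7*I*√53 ≈ 50.961*I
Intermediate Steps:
U(R) = 2*R
√(U(51) - 2699) = √(2*51 - 2699) = √(102 - 2699) = √(-2597) = 7*I*√53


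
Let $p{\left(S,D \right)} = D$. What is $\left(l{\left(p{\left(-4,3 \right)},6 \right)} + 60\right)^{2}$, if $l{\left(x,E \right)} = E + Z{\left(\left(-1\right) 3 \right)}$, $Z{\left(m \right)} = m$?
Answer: $3969$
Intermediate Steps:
$l{\left(x,E \right)} = -3 + E$ ($l{\left(x,E \right)} = E - 3 = -3 + E$)
$\left(l{\left(p{\left(-4,3 \right)},6 \right)} + 60\right)^{2} = \left(\left(-3 + 6\right) + 60\right)^{2} = \left(3 + 60\right)^{2} = 63^{2} = 3969$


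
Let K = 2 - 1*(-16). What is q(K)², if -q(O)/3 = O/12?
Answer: 81/4 ≈ 20.250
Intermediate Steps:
K = 18 (K = 2 + 16 = 18)
q(O) = -O/4 (q(O) = -3*O/12 = -O/4)
q(K)² = (-¼*18)² = (-9/2)² = 81/4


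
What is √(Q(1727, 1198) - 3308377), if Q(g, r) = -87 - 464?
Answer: 8*I*√51702 ≈ 1819.0*I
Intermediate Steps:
Q(g, r) = -551
√(Q(1727, 1198) - 3308377) = √(-551 - 3308377) = √(-3308928) = 8*I*√51702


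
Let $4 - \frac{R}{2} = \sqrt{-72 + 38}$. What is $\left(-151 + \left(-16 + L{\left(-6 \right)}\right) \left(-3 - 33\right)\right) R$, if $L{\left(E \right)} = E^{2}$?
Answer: $-6968 + 1742 i \sqrt{34} \approx -6968.0 + 10158.0 i$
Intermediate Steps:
$R = 8 - 2 i \sqrt{34}$ ($R = 8 - 2 \sqrt{-72 + 38} = 8 - 2 \sqrt{-34} = 8 - 2 i \sqrt{34} \approx 8.0 - 11.662 i$)
$\left(-151 + \left(-16 + L{\left(-6 \right)}\right) \left(-3 - 33\right)\right) R = \left(-151 + \left(-16 + \left(-6\right)^{2}\right) \left(-3 - 33\right)\right) \left(8 - 2 i \sqrt{34}\right) = \left(-151 + \left(-16 + 36\right) \left(-36\right)\right) \left(8 - 2 i \sqrt{34}\right) = \left(-151 + 20 \left(-36\right)\right) \left(8 - 2 i \sqrt{34}\right) = \left(-151 - 720\right) \left(8 - 2 i \sqrt{34}\right) = - 871 \left(8 - 2 i \sqrt{34}\right) = -6968 + 1742 i \sqrt{34}$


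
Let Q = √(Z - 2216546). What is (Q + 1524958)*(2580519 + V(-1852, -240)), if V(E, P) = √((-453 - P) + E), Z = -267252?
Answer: (1524958 + I*√2483798)*(2580519 + I*√2065) ≈ 3.9352e+12 + 4.1362e+9*I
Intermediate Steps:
Q = I*√2483798 (Q = √(-267252 - 2216546) = √(-2483798) = I*√2483798 ≈ 1576.0*I)
V(E, P) = √(-453 + E - P)
(Q + 1524958)*(2580519 + V(-1852, -240)) = (I*√2483798 + 1524958)*(2580519 + √(-453 - 1852 - 1*(-240))) = (1524958 + I*√2483798)*(2580519 + √(-453 - 1852 + 240)) = (1524958 + I*√2483798)*(2580519 + √(-2065)) = (1524958 + I*√2483798)*(2580519 + I*√2065)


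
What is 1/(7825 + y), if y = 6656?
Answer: 1/14481 ≈ 6.9056e-5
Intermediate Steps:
1/(7825 + y) = 1/(7825 + 6656) = 1/14481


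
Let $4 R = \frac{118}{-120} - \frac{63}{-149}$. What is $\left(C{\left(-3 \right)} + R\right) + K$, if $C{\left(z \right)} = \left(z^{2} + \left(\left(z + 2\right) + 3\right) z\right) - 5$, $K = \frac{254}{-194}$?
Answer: $- \frac{11965027}{3468720} \approx -3.4494$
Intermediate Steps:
$K = - \frac{127}{97}$ ($K = 254 \left(- \frac{1}{194}\right) = - \frac{127}{97} \approx -1.3093$)
$R = - \frac{5011}{35760}$ ($R = \frac{\frac{118}{-120} - \frac{63}{-149}}{4} = \frac{118 \left(- \frac{1}{120}\right) - - \frac{63}{149}}{4} = \frac{- \frac{59}{60} + \frac{63}{149}}{4} = \frac{1}{4} \left(- \frac{5011}{8940}\right) = - \frac{5011}{35760} \approx -0.14013$)
$C{\left(z \right)} = -5 + z^{2} + z \left(5 + z\right)$ ($C{\left(z \right)} = \left(z^{2} + \left(\left(2 + z\right) + 3\right) z\right) - 5 = \left(z^{2} + \left(5 + z\right) z\right) - 5 = \left(z^{2} + z \left(5 + z\right)\right) - 5 = -5 + z^{2} + z \left(5 + z\right)$)
$\left(C{\left(-3 \right)} + R\right) + K = \left(\left(-5 + 2 \left(-3\right)^{2} + 5 \left(-3\right)\right) - \frac{5011}{35760}\right) - \frac{127}{97} = \left(\left(-5 + 2 \cdot 9 - 15\right) - \frac{5011}{35760}\right) - \frac{127}{97} = \left(\left(-5 + 18 - 15\right) - \frac{5011}{35760}\right) - \frac{127}{97} = \left(-2 - \frac{5011}{35760}\right) - \frac{127}{97} = - \frac{76531}{35760} - \frac{127}{97} = - \frac{11965027}{3468720}$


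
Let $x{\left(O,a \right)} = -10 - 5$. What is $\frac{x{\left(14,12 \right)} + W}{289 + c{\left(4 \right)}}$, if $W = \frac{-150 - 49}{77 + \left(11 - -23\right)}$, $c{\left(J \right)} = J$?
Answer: $- \frac{1864}{32523} \approx -0.057313$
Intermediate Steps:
$x{\left(O,a \right)} = -15$ ($x{\left(O,a \right)} = -10 - 5 = -15$)
$W = - \frac{199}{111}$ ($W = \frac{-150 - 49}{77 + \left(11 + 23\right)} = \frac{-150 - 49}{77 + 34} = - \frac{199}{111} \approx -1.7928$)
$\frac{x{\left(14,12 \right)} + W}{289 + c{\left(4 \right)}} = \frac{-15 - \frac{199}{111}}{289 + 4} = - \frac{1864}{111 \cdot 293} = \left(- \frac{1864}{111}\right) \frac{1}{293} = - \frac{1864}{32523}$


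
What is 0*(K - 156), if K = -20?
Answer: 0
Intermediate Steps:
0*(K - 156) = 0*(-20 - 156) = 0*(-176) = 0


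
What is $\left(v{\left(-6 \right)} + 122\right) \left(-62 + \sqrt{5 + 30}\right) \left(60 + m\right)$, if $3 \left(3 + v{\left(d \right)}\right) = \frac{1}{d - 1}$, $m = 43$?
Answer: $- \frac{15952228}{21} + \frac{257294 \sqrt{35}}{21} \approx -6.8715 \cdot 10^{5}$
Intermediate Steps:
$v{\left(d \right)} = -3 + \frac{1}{3 \left(-1 + d\right)}$ ($v{\left(d \right)} = -3 + \frac{1}{3 \left(d - 1\right)} = -3 + \frac{1}{3 \left(-1 + d\right)}$)
$\left(v{\left(-6 \right)} + 122\right) \left(-62 + \sqrt{5 + 30}\right) \left(60 + m\right) = \left(\frac{10 - -54}{3 \left(-1 - 6\right)} + 122\right) \left(-62 + \sqrt{5 + 30}\right) \left(60 + 43\right) = \left(\frac{10 + 54}{3 \left(-7\right)} + 122\right) \left(-62 + \sqrt{35}\right) 103 = \left(\frac{1}{3} \left(- \frac{1}{7}\right) 64 + 122\right) \left(-6386 + 103 \sqrt{35}\right) = \left(- \frac{64}{21} + 122\right) \left(-6386 + 103 \sqrt{35}\right) = \frac{2498 \left(-6386 + 103 \sqrt{35}\right)}{21} = - \frac{15952228}{21} + \frac{257294 \sqrt{35}}{21}$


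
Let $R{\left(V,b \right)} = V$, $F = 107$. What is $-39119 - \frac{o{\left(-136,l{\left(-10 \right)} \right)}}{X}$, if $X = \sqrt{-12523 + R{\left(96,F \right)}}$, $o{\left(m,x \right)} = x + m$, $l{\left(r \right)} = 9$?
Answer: $-39119 - \frac{127 i \sqrt{43}}{731} \approx -39119.0 - 1.1393 i$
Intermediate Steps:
$o{\left(m,x \right)} = m + x$
$X = 17 i \sqrt{43}$ ($X = \sqrt{-12523 + 96} = \sqrt{-12427} = 17 i \sqrt{43} \approx 111.48 i$)
$-39119 - \frac{o{\left(-136,l{\left(-10 \right)} \right)}}{X} = -39119 - \frac{-136 + 9}{17 i \sqrt{43}} = -39119 - - 127 \left(- \frac{i \sqrt{43}}{731}\right) = -39119 - \frac{127 i \sqrt{43}}{731}$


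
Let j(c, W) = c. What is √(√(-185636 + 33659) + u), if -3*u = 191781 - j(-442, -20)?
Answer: √(-576669 + 9*I*√151977)/3 ≈ 0.77004 + 253.13*I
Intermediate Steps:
u = -192223/3 (u = -(191781 - 1*(-442))/3 = -(191781 + 442)/3 = -⅓*192223 = -192223/3 ≈ -64074.)
√(√(-185636 + 33659) + u) = √(√(-185636 + 33659) - 192223/3) = √(√(-151977) - 192223/3) = √(I*√151977 - 192223/3) = √(-192223/3 + I*√151977)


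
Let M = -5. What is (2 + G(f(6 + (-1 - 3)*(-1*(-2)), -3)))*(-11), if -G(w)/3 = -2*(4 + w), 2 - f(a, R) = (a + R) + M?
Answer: -1078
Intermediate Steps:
f(a, R) = 7 - R - a (f(a, R) = 2 - ((a + R) - 5) = 2 - ((R + a) - 5) = 2 - (-5 + R + a) = 2 + (5 - R - a) = 7 - R - a)
G(w) = 24 + 6*w (G(w) = -(-6)*(4 + w) = -3*(-8 - 2*w) = 24 + 6*w)
(2 + G(f(6 + (-1 - 3)*(-1*(-2)), -3)))*(-11) = (2 + (24 + 6*(7 - 1*(-3) - (6 + (-1 - 3)*(-1*(-2))))))*(-11) = (2 + (24 + 6*(7 + 3 - (6 - 4*2))))*(-11) = (2 + (24 + 6*(7 + 3 - (6 - 8))))*(-11) = (2 + (24 + 6*(7 + 3 - 1*(-2))))*(-11) = (2 + (24 + 6*(7 + 3 + 2)))*(-11) = (2 + (24 + 6*12))*(-11) = (2 + (24 + 72))*(-11) = (2 + 96)*(-11) = 98*(-11) = -1078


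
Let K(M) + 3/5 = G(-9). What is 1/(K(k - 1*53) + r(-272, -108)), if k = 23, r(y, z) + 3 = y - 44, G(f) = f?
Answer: -5/1643 ≈ -0.0030432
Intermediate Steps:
r(y, z) = -47 + y (r(y, z) = -3 + (y - 44) = -3 + (-44 + y) = -47 + y)
K(M) = -48/5 (K(M) = -⅗ - 9 = -48/5)
1/(K(k - 1*53) + r(-272, -108)) = 1/(-48/5 + (-47 - 272)) = 1/(-48/5 - 319) = 1/(-1643/5) = -5/1643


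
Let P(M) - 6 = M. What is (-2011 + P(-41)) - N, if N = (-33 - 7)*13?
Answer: -1526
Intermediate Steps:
P(M) = 6 + M
N = -520 (N = -40*13 = -520)
(-2011 + P(-41)) - N = (-2011 + (6 - 41)) - 1*(-520) = (-2011 - 35) + 520 = -2046 + 520 = -1526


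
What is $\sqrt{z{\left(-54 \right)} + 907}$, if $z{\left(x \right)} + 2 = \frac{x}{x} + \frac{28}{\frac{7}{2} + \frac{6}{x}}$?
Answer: $\frac{13 \sqrt{20130}}{61} \approx 30.237$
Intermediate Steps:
$z{\left(x \right)} = -1 + \frac{28}{\frac{7}{2} + \frac{6}{x}}$ ($z{\left(x \right)} = -2 + \left(\frac{x}{x} + \frac{28}{\frac{7}{2} + \frac{6}{x}}\right) = -2 + \left(1 + \frac{28}{7 \cdot \frac{1}{2} + \frac{6}{x}}\right) = -2 + \left(1 + \frac{28}{\frac{7}{2} + \frac{6}{x}}\right) = -1 + \frac{28}{\frac{7}{2} + \frac{6}{x}}$)
$\sqrt{z{\left(-54 \right)} + 907} = \sqrt{\frac{-12 + 49 \left(-54\right)}{12 + 7 \left(-54\right)} + 907} = \sqrt{\frac{-12 - 2646}{12 - 378} + 907} = \sqrt{\frac{1}{-366} \left(-2658\right) + 907} = \sqrt{\left(- \frac{1}{366}\right) \left(-2658\right) + 907} = \sqrt{\frac{443}{61} + 907} = \sqrt{\frac{55770}{61}} = \frac{13 \sqrt{20130}}{61}$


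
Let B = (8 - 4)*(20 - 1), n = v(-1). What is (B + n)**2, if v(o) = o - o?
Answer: 5776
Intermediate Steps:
v(o) = 0
n = 0
B = 76 (B = 4*19 = 76)
(B + n)**2 = (76 + 0)**2 = 76**2 = 5776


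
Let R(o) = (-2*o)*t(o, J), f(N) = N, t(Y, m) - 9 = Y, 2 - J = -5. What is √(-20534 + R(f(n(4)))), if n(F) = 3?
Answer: I*√20606 ≈ 143.55*I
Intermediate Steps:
J = 7 (J = 2 - 1*(-5) = 2 + 5 = 7)
t(Y, m) = 9 + Y
R(o) = -2*o*(9 + o) (R(o) = (-2*o)*(9 + o) = -2*o*(9 + o))
√(-20534 + R(f(n(4)))) = √(-20534 - 2*3*(9 + 3)) = √(-20534 - 2*3*12) = √(-20534 - 72) = √(-20606) = I*√20606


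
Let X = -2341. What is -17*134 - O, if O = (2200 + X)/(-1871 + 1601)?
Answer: -205067/90 ≈ -2278.5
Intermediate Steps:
O = 47/90 (O = (2200 - 2341)/(-1871 + 1601) = -141/(-270) = -141*(-1/270) = 47/90 ≈ 0.52222)
-17*134 - O = -17*134 - 1*47/90 = -2278 - 47/90 = -205067/90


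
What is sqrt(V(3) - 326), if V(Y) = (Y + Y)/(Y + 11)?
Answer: I*sqrt(15953)/7 ≈ 18.044*I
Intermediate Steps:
V(Y) = 2*Y/(11 + Y) (V(Y) = (2*Y)/(11 + Y) = 2*Y/(11 + Y))
sqrt(V(3) - 326) = sqrt(2*3/(11 + 3) - 326) = sqrt(2*3/14 - 326) = sqrt(2*3*(1/14) - 326) = sqrt(3/7 - 326) = sqrt(-2279/7) = I*sqrt(15953)/7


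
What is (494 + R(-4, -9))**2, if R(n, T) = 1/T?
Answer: 19758025/81 ≈ 2.4393e+5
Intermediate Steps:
(494 + R(-4, -9))**2 = (494 + 1/(-9))**2 = (494 - 1/9)**2 = (4445/9)**2 = 19758025/81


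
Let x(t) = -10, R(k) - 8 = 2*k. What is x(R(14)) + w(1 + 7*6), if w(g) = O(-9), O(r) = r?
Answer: -19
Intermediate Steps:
R(k) = 8 + 2*k
w(g) = -9
x(R(14)) + w(1 + 7*6) = -10 - 9 = -19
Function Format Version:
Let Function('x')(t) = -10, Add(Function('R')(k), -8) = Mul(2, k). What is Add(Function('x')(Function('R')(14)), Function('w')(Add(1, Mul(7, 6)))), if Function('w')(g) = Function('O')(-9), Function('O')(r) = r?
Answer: -19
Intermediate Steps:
Function('R')(k) = Add(8, Mul(2, k))
Function('w')(g) = -9
Add(Function('x')(Function('R')(14)), Function('w')(Add(1, Mul(7, 6)))) = Add(-10, -9) = -19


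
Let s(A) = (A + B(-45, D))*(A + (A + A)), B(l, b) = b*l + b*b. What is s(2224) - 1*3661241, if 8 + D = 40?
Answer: 8401735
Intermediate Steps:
D = 32 (D = -8 + 40 = 32)
B(l, b) = b**2 + b*l (B(l, b) = b*l + b**2 = b**2 + b*l)
s(A) = 3*A*(-416 + A) (s(A) = (A + 32*(32 - 45))*(A + (A + A)) = (A + 32*(-13))*(A + 2*A) = (A - 416)*(3*A) = (-416 + A)*(3*A) = 3*A*(-416 + A))
s(2224) - 1*3661241 = 3*2224*(-416 + 2224) - 1*3661241 = 3*2224*1808 - 3661241 = 12062976 - 3661241 = 8401735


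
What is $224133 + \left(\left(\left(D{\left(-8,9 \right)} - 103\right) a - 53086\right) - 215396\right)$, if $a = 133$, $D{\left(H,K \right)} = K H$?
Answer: $-67624$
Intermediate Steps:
$D{\left(H,K \right)} = H K$
$224133 + \left(\left(\left(D{\left(-8,9 \right)} - 103\right) a - 53086\right) - 215396\right) = 224133 - \left(268482 - \left(\left(-8\right) 9 - 103\right) 133\right) = 224133 - \left(268482 - \left(-72 - 103\right) 133\right) = 224133 - 291757 = -67624$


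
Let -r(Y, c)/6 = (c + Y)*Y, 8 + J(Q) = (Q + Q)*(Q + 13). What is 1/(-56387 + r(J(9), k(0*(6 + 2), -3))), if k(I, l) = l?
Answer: -1/952667 ≈ -1.0497e-6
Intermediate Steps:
J(Q) = -8 + 2*Q*(13 + Q) (J(Q) = -8 + (Q + Q)*(Q + 13) = -8 + (2*Q)*(13 + Q) = -8 + 2*Q*(13 + Q))
r(Y, c) = -6*Y*(Y + c) (r(Y, c) = -6*(c + Y)*Y = -6*(Y + c)*Y = -6*Y*(Y + c))
1/(-56387 + r(J(9), k(0*(6 + 2), -3))) = 1/(-56387 - 6*(-8 + 2*9² + 26*9)*((-8 + 2*9² + 26*9) - 3)) = 1/(-56387 - 6*(-8 + 2*81 + 234)*((-8 + 2*81 + 234) - 3)) = 1/(-56387 - 6*(-8 + 162 + 234)*((-8 + 162 + 234) - 3)) = 1/(-56387 - 6*388*(388 - 3)) = 1/(-56387 - 6*388*385) = 1/(-56387 - 896280) = 1/(-952667) = -1/952667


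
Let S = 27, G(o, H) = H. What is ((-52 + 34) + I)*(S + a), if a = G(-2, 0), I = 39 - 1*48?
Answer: -729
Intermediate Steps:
I = -9 (I = 39 - 48 = -9)
a = 0
((-52 + 34) + I)*(S + a) = ((-52 + 34) - 9)*(27 + 0) = (-18 - 9)*27 = -27*27 = -729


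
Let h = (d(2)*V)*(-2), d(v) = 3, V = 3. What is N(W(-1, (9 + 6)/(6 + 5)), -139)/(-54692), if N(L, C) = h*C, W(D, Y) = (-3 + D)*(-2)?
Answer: -1251/27346 ≈ -0.045747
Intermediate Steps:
h = -18 (h = (3*3)*(-2) = 9*(-2) = -18)
W(D, Y) = 6 - 2*D
N(L, C) = -18*C
N(W(-1, (9 + 6)/(6 + 5)), -139)/(-54692) = -18*(-139)/(-54692) = 2502*(-1/54692) = -1251/27346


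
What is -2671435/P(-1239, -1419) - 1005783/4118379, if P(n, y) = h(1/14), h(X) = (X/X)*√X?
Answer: -335261/1372793 - 2671435*√14 ≈ -9.9956e+6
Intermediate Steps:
h(X) = √X (h(X) = 1*√X = √X)
P(n, y) = √14/14 (P(n, y) = √(1/14) = √14/14)
-2671435/P(-1239, -1419) - 1005783/4118379 = -2671435*√14 - 1005783/4118379 = -2671435*√14 - 1005783*1/4118379 = -2671435*√14 - 335261/1372793 = -335261/1372793 - 2671435*√14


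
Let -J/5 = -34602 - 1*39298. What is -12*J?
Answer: -4434000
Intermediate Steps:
J = 369500 (J = -5*(-34602 - 1*39298) = -5*(-34602 - 39298) = -5*(-73900) = 369500)
-12*J = -12*369500 = -4434000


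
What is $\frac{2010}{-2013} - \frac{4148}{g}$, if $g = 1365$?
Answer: $- \frac{3697858}{915915} \approx -4.0373$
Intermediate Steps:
$\frac{2010}{-2013} - \frac{4148}{g} = \frac{2010}{-2013} - \frac{4148}{1365} = 2010 \left(- \frac{1}{2013}\right) - \frac{4148}{1365} = - \frac{670}{671} - \frac{4148}{1365} = - \frac{3697858}{915915}$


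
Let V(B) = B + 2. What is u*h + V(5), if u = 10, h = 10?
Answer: 107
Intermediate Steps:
V(B) = 2 + B
u*h + V(5) = 10*10 + (2 + 5) = 100 + 7 = 107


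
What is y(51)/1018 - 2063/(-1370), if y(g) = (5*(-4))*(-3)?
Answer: 1091167/697330 ≈ 1.5648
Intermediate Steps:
y(g) = 60 (y(g) = -20*(-3) = 60)
y(51)/1018 - 2063/(-1370) = 60/1018 - 2063/(-1370) = 60*(1/1018) - 2063*(-1/1370) = 30/509 + 2063/1370 = 1091167/697330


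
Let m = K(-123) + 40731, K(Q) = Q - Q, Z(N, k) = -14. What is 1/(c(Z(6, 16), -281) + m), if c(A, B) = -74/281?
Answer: 281/11445337 ≈ 2.4551e-5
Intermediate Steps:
K(Q) = 0
m = 40731 (m = 0 + 40731 = 40731)
c(A, B) = -74/281 (c(A, B) = -74*1/281 = -74/281)
1/(c(Z(6, 16), -281) + m) = 1/(-74/281 + 40731) = 1/(11445337/281) = 281/11445337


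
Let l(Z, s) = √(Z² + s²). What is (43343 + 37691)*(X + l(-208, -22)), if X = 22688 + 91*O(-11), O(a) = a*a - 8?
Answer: 2671772014 + 162068*√10937 ≈ 2.6887e+9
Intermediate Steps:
O(a) = -8 + a² (O(a) = a² - 8 = -8 + a²)
X = 32971 (X = 22688 + 91*(-8 + (-11)²) = 22688 + 91*(-8 + 121) = 22688 + 91*113 = 22688 + 10283 = 32971)
(43343 + 37691)*(X + l(-208, -22)) = (43343 + 37691)*(32971 + √((-208)² + (-22)²)) = 81034*(32971 + √(43264 + 484)) = 81034*(32971 + √43748) = 81034*(32971 + 2*√10937) = 2671772014 + 162068*√10937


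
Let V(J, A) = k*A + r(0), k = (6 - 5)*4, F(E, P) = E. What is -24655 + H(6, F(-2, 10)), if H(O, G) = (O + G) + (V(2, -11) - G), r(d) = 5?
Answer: -24688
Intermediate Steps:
k = 4 (k = 1*4 = 4)
V(J, A) = 5 + 4*A (V(J, A) = 4*A + 5 = 5 + 4*A)
H(O, G) = -39 + O (H(O, G) = (O + G) + ((5 + 4*(-11)) - G) = (G + O) + ((5 - 44) - G) = (G + O) + (-39 - G) = -39 + O)
-24655 + H(6, F(-2, 10)) = -24655 + (-39 + 6) = -24655 - 33 = -24688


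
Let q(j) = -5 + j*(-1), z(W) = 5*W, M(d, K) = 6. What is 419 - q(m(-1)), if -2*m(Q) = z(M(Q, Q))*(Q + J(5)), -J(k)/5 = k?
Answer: 814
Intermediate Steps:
J(k) = -5*k
m(Q) = 375 - 15*Q (m(Q) = -5*6*(Q - 5*5)/2 = -15*(Q - 25) = -15*(-25 + Q) = -(-750 + 30*Q)/2 = 375 - 15*Q)
q(j) = -5 - j
419 - q(m(-1)) = 419 - (-5 - (375 - 15*(-1))) = 419 - (-5 - (375 + 15)) = 419 - (-5 - 1*390) = 419 - (-5 - 390) = 419 - 1*(-395) = 419 + 395 = 814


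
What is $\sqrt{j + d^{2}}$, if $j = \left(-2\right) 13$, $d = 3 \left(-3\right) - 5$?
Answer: $\sqrt{170} \approx 13.038$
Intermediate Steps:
$d = -14$ ($d = -9 - 5 = -14$)
$j = -26$
$\sqrt{j + d^{2}} = \sqrt{-26 + \left(-14\right)^{2}} = \sqrt{-26 + 196} = \sqrt{170}$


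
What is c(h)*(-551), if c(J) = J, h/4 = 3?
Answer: -6612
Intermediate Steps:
h = 12 (h = 4*3 = 12)
c(h)*(-551) = 12*(-551) = -6612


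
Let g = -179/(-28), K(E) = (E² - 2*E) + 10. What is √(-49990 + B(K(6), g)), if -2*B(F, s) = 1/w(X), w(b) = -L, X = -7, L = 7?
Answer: I*√9798026/14 ≈ 223.58*I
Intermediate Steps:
w(b) = -7 (w(b) = -1*7 = -7)
K(E) = 10 + E² - 2*E
g = 179/28 (g = -179*(-1/28) = 179/28 ≈ 6.3929)
B(F, s) = 1/14 (B(F, s) = -½/(-7) = -½*(-⅐) = 1/14)
√(-49990 + B(K(6), g)) = √(-49990 + 1/14) = √(-699859/14) = I*√9798026/14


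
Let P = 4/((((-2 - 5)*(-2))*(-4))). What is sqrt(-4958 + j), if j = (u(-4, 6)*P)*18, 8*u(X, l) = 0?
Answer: I*sqrt(4958) ≈ 70.413*I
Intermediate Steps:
P = -1/14 (P = 4/((-7*(-2)*(-4))) = 4/((14*(-4))) = 4/(-56) = 4*(-1/56) = -1/14 ≈ -0.071429)
u(X, l) = 0 (u(X, l) = (1/8)*0 = 0)
j = 0 (j = (0*(-1/14))*18 = 0*18 = 0)
sqrt(-4958 + j) = sqrt(-4958 + 0) = sqrt(-4958) = I*sqrt(4958)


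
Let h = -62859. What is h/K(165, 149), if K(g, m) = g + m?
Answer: -62859/314 ≈ -200.19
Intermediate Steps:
h/K(165, 149) = -62859/(165 + 149) = -62859/314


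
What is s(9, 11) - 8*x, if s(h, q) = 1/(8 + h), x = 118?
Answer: -16047/17 ≈ -943.94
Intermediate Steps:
s(9, 11) - 8*x = 1/(8 + 9) - 8*118 = 1/17 - 944 = -16047/17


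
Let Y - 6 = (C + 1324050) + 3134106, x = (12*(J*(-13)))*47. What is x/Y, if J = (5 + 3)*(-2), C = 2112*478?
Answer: 416/19389 ≈ 0.021455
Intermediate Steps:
C = 1009536
J = -16 (J = 8*(-2) = -16)
x = 117312 (x = (12*(-16*(-13)))*47 = (12*208)*47 = 2496*47 = 117312)
Y = 5467698 (Y = 6 + ((1009536 + 1324050) + 3134106) = 6 + (2333586 + 3134106) = 6 + 5467692 = 5467698)
x/Y = 117312/5467698 = 117312*(1/5467698) = 416/19389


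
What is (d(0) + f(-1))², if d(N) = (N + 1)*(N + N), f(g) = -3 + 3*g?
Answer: 36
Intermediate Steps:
d(N) = 2*N*(1 + N) (d(N) = (1 + N)*(2*N) = 2*N*(1 + N))
(d(0) + f(-1))² = (2*0*(1 + 0) + (-3 + 3*(-1)))² = (2*0*1 + (-3 - 3))² = (0 - 6)² = (-6)² = 36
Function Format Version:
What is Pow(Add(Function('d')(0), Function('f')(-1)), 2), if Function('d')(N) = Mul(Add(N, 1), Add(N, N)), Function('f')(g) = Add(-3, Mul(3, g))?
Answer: 36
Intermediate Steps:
Function('d')(N) = Mul(2, N, Add(1, N)) (Function('d')(N) = Mul(Add(1, N), Mul(2, N)) = Mul(2, N, Add(1, N)))
Pow(Add(Function('d')(0), Function('f')(-1)), 2) = Pow(Add(Mul(2, 0, Add(1, 0)), Add(-3, Mul(3, -1))), 2) = Pow(Add(Mul(2, 0, 1), Add(-3, -3)), 2) = Pow(Add(0, -6), 2) = Pow(-6, 2) = 36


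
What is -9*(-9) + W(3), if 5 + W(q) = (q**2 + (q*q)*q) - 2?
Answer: 110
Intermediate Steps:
W(q) = -7 + q**2 + q**3 (W(q) = -5 + ((q**2 + (q*q)*q) - 2) = -5 + ((q**2 + q**2*q) - 2) = -5 + ((q**2 + q**3) - 2) = -5 + (-2 + q**2 + q**3) = -7 + q**2 + q**3)
-9*(-9) + W(3) = -9*(-9) + (-7 + 3**2 + 3**3) = 81 + (-7 + 9 + 27) = 81 + 29 = 110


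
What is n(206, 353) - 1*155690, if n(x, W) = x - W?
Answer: -155837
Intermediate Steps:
n(206, 353) - 1*155690 = (206 - 1*353) - 1*155690 = (206 - 353) - 155690 = -147 - 155690 = -155837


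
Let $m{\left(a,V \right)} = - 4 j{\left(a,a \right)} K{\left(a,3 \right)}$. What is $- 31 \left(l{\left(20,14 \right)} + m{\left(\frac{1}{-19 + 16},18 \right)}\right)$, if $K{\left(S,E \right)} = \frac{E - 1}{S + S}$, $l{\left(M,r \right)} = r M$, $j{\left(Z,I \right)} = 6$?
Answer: $-10912$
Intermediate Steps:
$l{\left(M,r \right)} = M r$
$K{\left(S,E \right)} = \frac{-1 + E}{2 S}$
$m{\left(a,V \right)} = - \frac{24}{a}$ ($m{\left(a,V \right)} = \left(-4\right) 6 \frac{-1 + 3}{2 a} = - 24 \cdot \frac{1}{2} \frac{1}{a} 2 = - \frac{24}{a}$)
$- 31 \left(l{\left(20,14 \right)} + m{\left(\frac{1}{-19 + 16},18 \right)}\right) = - 31 \left(20 \cdot 14 - \frac{24}{\frac{1}{-19 + 16}}\right) = - 31 \left(280 - \frac{24}{\frac{1}{-3}}\right) = - 31 \left(280 - \frac{24}{- \frac{1}{3}}\right) = - 31 \left(280 - -72\right) = - 31 \left(280 + 72\right) = \left(-31\right) 352 = -10912$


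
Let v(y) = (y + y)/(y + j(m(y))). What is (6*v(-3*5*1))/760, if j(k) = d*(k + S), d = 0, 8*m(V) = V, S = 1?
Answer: 3/190 ≈ 0.015789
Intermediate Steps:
m(V) = V/8
j(k) = 0 (j(k) = 0*(k + 1) = 0*(1 + k) = 0)
v(y) = 2 (v(y) = (y + y)/(y + 0) = (2*y)/y = 2)
(6*v(-3*5*1))/760 = (6*2)/760 = 12*(1/760) = 3/190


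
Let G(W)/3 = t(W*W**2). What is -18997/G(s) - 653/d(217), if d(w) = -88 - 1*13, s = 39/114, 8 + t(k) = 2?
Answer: 1930451/1818 ≈ 1061.9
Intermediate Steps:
t(k) = -6 (t(k) = -8 + 2 = -6)
s = 13/38 (s = 39*(1/114) = 13/38 ≈ 0.34211)
G(W) = -18 (G(W) = 3*(-6) = -18)
d(w) = -101 (d(w) = -88 - 13 = -101)
-18997/G(s) - 653/d(217) = -18997/(-18) - 653/(-101) = -18997*(-1/18) - 653*(-1/101) = 18997/18 + 653/101 = 1930451/1818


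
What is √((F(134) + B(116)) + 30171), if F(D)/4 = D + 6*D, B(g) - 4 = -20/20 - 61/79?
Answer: √211727347/79 ≈ 184.19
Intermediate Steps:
B(g) = 176/79 (B(g) = 4 + (-20/20 - 61/79) = 4 + (-20*1/20 - 61*1/79) = 4 + (-1 - 61/79) = 4 - 140/79 = 176/79)
F(D) = 28*D (F(D) = 4*(D + 6*D) = 4*(7*D) = 28*D)
√((F(134) + B(116)) + 30171) = √((28*134 + 176/79) + 30171) = √((3752 + 176/79) + 30171) = √(296584/79 + 30171) = √(2680093/79) = √211727347/79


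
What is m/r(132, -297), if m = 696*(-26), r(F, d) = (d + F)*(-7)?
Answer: -6032/385 ≈ -15.668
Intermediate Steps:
r(F, d) = -7*F - 7*d (r(F, d) = (F + d)*(-7) = -7*F - 7*d)
m = -18096
m/r(132, -297) = -18096/(-7*132 - 7*(-297)) = -18096/(-924 + 2079) = -18096/1155 = -18096*1/1155 = -6032/385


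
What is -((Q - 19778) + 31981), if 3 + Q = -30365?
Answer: 18165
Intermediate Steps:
Q = -30368 (Q = -3 - 30365 = -30368)
-((Q - 19778) + 31981) = -((-30368 - 19778) + 31981) = -(-50146 + 31981) = -1*(-18165) = 18165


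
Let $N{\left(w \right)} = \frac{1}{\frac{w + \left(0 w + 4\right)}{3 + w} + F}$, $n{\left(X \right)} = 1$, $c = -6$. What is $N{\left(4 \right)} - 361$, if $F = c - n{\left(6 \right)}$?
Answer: $- \frac{14808}{41} \approx -361.17$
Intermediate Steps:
$F = -7$ ($F = -6 - 1 = -7$)
$N{\left(w \right)} = \frac{1}{-7 + \frac{4 + w}{3 + w}}$ ($N{\left(w \right)} = \frac{1}{\frac{w + \left(0 w + 4\right)}{3 + w} - 7} = \frac{1}{\frac{w + \left(0 + 4\right)}{3 + w} - 7} = \frac{1}{\frac{w + 4}{3 + w} - 7} = \frac{1}{\frac{4 + w}{3 + w} - 7} = \frac{1}{-7 + \frac{4 + w}{3 + w}}$)
$N{\left(4 \right)} - 361 = \frac{-3 - 4}{17 + 6 \cdot 4} - 361 = \frac{-3 - 4}{17 + 24} - 361 = \frac{1}{41} \left(-7\right) - 361 = - \frac{7}{41} - 361 = - \frac{14808}{41}$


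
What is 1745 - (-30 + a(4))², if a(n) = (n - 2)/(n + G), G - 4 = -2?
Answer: 7784/9 ≈ 864.89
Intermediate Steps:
G = 2 (G = 4 - 2 = 2)
a(n) = (-2 + n)/(2 + n) (a(n) = (n - 2)/(n + 2) = (-2 + n)/(2 + n))
1745 - (-30 + a(4))² = 1745 - (-30 + (-2 + 4)/(2 + 4))² = 1745 - (-30 + 2/6)² = 1745 - (-30 + (⅙)*2)² = 1745 - (-30 + ⅓)² = 1745 - (-89/3)² = 1745 - 1*7921/9 = 1745 - 7921/9 = 7784/9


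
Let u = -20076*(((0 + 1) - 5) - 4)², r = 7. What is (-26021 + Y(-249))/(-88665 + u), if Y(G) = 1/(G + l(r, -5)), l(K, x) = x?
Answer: 6609335/348876366 ≈ 0.018945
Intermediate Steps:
Y(G) = 1/(-5 + G) (Y(G) = 1/(G - 5) = 1/(-5 + G))
u = -1284864 (u = -20076*((1 - 5) - 4)² = -20076*(-4 - 4)² = -20076*(-8)² = -20076*64 = -1284864)
(-26021 + Y(-249))/(-88665 + u) = (-26021 + 1/(-5 - 249))/(-88665 - 1284864) = (-26021 + 1/(-254))/(-1373529) = (-26021 - 1/254)*(-1/1373529) = -6609335/254*(-1/1373529) = 6609335/348876366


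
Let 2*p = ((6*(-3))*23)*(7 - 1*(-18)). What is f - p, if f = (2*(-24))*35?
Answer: 3495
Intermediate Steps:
f = -1680 (f = -48*35 = -1680)
p = -5175 (p = (((6*(-3))*23)*(7 - 1*(-18)))/2 = ((-18*23)*(7 + 18))/2 = (-414*25)/2 = (½)*(-10350) = -5175)
f - p = -1680 - 1*(-5175) = -1680 + 5175 = 3495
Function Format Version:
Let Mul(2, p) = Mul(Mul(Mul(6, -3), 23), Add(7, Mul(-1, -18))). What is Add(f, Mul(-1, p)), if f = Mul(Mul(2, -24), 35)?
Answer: 3495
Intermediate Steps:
f = -1680 (f = Mul(-48, 35) = -1680)
p = -5175 (p = Mul(Rational(1, 2), Mul(Mul(Mul(6, -3), 23), Add(7, Mul(-1, -18)))) = Mul(Rational(1, 2), Mul(Mul(-18, 23), Add(7, 18))) = Mul(Rational(1, 2), Mul(-414, 25)) = Mul(Rational(1, 2), -10350) = -5175)
Add(f, Mul(-1, p)) = Add(-1680, Mul(-1, -5175)) = Add(-1680, 5175) = 3495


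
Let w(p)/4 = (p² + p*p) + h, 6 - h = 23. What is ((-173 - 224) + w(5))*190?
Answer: -50350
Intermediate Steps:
h = -17 (h = 6 - 1*23 = 6 - 23 = -17)
w(p) = -68 + 8*p² (w(p) = 4*((p² + p*p) - 17) = 4*((p² + p²) - 17) = 4*(2*p² - 17) = 4*(-17 + 2*p²) = -68 + 8*p²)
((-173 - 224) + w(5))*190 = ((-173 - 224) + (-68 + 8*5²))*190 = (-397 + (-68 + 8*25))*190 = (-397 + (-68 + 200))*190 = (-397 + 132)*190 = -265*190 = -50350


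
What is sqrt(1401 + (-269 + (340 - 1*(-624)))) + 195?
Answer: 195 + 4*sqrt(131) ≈ 240.78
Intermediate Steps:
sqrt(1401 + (-269 + (340 - 1*(-624)))) + 195 = sqrt(1401 + (-269 + (340 + 624))) + 195 = sqrt(1401 + (-269 + 964)) + 195 = sqrt(1401 + 695) + 195 = sqrt(2096) + 195 = 4*sqrt(131) + 195 = 195 + 4*sqrt(131)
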